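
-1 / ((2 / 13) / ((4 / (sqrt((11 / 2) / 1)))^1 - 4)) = 26 - 26 * sqrt(22) / 11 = 14.91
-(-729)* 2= 1458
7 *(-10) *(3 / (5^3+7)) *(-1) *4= 6.36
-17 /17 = -1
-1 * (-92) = 92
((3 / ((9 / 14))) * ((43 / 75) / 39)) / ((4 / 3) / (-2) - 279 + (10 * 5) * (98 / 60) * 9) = 301 / 1997775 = 0.00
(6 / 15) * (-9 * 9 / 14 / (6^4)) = -1 / 560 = -0.00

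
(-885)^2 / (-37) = -783225 / 37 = -21168.24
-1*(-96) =96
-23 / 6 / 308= -23 / 1848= -0.01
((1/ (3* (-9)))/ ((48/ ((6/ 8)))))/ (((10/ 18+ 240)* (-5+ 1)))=1/ 1662720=0.00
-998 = -998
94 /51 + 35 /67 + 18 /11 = 150419 /37587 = 4.00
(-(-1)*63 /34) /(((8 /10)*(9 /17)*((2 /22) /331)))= 127435 /8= 15929.38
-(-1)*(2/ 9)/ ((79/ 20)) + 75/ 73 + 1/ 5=333128/ 259515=1.28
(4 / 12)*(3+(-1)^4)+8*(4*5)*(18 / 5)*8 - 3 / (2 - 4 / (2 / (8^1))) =193601 / 42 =4609.55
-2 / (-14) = 1 / 7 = 0.14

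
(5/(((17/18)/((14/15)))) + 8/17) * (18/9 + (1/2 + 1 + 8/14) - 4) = 46/119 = 0.39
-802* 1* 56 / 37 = -1213.84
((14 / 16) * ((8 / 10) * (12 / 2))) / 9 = 7 / 15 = 0.47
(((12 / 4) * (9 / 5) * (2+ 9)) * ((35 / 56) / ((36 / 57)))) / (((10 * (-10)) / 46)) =-43263 / 1600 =-27.04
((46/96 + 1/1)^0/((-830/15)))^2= 9/27556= 0.00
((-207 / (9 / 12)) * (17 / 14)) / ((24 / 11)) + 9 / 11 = -152.79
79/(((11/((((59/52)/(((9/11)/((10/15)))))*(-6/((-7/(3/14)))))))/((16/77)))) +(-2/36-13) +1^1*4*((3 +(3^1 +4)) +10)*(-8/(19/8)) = -4735108793/16774758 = -282.28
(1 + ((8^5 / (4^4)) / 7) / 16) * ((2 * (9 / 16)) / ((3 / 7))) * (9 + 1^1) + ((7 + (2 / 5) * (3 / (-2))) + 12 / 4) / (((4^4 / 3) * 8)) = 576141 / 10240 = 56.26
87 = 87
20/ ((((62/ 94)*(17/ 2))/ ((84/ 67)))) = 157920/ 35309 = 4.47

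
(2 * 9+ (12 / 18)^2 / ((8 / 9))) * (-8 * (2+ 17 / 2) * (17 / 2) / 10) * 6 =-39627 / 5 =-7925.40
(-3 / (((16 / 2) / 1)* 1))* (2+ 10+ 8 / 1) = -15 / 2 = -7.50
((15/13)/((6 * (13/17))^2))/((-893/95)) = -7225/1239108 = -0.01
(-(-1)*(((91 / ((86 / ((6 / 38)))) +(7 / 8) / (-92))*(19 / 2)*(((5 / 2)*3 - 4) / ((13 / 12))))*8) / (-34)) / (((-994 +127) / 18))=0.02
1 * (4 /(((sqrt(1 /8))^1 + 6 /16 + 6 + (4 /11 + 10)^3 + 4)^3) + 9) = 26378183091602031087078172585650818784780577 /2930909231481632981737985137174742871627353 - 5519006914852076811087641489408 * sqrt(2) /2930909231481632981737985137174742871627353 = 9.00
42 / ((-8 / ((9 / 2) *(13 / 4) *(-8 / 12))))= 819 / 16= 51.19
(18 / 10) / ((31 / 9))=81 / 155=0.52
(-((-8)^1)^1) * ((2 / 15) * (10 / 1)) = 32 / 3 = 10.67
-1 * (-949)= 949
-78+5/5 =-77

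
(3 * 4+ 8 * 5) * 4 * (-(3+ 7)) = -2080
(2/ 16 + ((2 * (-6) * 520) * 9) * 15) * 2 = -6739199/ 4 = -1684799.75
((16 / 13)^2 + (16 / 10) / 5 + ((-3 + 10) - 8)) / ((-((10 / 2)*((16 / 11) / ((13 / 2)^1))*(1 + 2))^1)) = -38797 / 156000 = -0.25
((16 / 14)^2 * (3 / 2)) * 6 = 576 / 49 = 11.76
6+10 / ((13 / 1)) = 88 / 13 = 6.77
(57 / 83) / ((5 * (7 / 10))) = 114 / 581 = 0.20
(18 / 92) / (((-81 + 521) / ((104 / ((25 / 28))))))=1638 / 31625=0.05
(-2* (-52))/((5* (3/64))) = 6656/15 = 443.73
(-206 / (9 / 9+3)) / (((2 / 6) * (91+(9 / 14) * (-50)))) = -21 / 8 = -2.62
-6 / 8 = -3 / 4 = -0.75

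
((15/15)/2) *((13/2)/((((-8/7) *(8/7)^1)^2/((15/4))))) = 468195/65536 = 7.14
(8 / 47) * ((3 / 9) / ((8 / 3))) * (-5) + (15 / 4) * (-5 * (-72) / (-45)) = -1415 / 47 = -30.11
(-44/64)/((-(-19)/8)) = -11/38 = -0.29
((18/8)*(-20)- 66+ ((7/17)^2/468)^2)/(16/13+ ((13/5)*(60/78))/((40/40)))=-34.36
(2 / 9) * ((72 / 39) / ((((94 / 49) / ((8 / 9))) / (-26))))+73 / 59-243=-18471064 / 74871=-246.71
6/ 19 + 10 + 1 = 215/ 19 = 11.32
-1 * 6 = -6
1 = 1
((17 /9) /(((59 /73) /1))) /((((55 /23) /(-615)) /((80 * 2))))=-187242080 /1947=-96169.53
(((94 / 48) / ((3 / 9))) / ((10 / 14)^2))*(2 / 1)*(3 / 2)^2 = 51.82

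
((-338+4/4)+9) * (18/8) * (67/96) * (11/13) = -90651/208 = -435.82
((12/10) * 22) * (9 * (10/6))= 396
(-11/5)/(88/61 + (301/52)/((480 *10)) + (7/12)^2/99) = -9948407040/6544541617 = -1.52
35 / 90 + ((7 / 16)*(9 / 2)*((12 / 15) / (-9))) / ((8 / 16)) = 7 / 180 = 0.04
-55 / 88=-5 / 8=-0.62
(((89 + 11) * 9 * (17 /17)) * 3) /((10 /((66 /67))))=17820 /67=265.97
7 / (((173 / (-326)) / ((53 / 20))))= -60473 / 1730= -34.96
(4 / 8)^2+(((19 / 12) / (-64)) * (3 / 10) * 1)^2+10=67174761 / 6553600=10.25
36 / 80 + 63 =1269 / 20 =63.45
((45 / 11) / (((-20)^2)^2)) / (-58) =-9 / 20416000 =-0.00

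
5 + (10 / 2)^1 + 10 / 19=200 / 19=10.53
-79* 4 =-316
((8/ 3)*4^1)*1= 10.67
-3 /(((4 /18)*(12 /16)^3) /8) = -256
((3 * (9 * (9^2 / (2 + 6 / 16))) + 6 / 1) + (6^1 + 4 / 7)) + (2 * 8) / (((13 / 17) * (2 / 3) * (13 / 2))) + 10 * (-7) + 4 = 19605382 / 22477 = 872.24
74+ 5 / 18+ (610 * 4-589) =1925.28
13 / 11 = 1.18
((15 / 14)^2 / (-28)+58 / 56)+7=43875 / 5488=7.99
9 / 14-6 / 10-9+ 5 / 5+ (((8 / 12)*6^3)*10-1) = 100173 / 70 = 1431.04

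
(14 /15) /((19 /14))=196 /285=0.69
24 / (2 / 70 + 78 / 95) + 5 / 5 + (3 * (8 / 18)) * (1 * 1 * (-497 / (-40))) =155311 / 3390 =45.81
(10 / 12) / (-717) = -5 / 4302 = -0.00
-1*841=-841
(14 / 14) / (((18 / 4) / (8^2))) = 128 / 9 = 14.22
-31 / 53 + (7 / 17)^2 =-6362 / 15317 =-0.42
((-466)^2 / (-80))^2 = 2947295521 / 400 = 7368238.80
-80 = -80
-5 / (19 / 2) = -10 / 19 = -0.53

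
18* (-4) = -72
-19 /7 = -2.71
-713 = -713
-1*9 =-9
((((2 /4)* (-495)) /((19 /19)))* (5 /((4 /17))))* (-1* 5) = 210375 /8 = 26296.88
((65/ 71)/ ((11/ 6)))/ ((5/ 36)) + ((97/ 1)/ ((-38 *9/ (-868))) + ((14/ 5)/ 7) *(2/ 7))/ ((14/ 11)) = 6449697847/ 32719995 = 197.12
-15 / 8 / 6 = -0.31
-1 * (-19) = 19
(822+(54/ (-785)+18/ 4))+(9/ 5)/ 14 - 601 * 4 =-8668034/ 5495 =-1577.44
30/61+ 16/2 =518/61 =8.49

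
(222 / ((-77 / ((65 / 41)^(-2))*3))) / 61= -124394 / 19844825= -0.01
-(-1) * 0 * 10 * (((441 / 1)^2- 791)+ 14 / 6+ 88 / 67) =0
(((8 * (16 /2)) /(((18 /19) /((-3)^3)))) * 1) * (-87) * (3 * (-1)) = -476064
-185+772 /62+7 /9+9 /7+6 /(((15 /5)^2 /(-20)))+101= -161744 /1953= -82.82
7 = 7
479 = 479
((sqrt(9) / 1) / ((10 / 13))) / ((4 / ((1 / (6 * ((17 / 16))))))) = 13 / 85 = 0.15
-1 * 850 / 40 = -85 / 4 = -21.25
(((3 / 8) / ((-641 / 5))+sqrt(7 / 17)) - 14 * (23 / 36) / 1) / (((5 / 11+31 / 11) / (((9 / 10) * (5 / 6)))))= -4542329 / 2215296+11 * sqrt(119) / 816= -1.90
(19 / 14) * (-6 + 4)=-19 / 7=-2.71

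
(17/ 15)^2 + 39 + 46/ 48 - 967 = -1666363/ 1800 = -925.76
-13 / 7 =-1.86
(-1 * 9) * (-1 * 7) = 63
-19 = -19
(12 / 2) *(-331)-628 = -2614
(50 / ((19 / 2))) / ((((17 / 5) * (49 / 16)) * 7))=8000 / 110789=0.07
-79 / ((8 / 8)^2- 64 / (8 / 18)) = 79 / 143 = 0.55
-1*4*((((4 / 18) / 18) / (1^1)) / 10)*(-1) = 2 / 405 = 0.00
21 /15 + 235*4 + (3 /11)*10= 51927 /55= 944.13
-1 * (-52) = 52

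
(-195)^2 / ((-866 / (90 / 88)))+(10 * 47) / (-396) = -15807145 / 342936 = -46.09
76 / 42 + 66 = 1424 / 21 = 67.81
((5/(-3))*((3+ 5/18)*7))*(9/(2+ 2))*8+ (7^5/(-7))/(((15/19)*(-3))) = 14644/45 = 325.42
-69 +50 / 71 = -68.30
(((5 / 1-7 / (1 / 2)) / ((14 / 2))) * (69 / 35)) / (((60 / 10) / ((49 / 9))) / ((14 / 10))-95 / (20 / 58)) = 8694 / 942265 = 0.01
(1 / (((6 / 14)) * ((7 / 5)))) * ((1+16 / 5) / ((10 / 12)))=42 / 5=8.40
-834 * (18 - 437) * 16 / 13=5591136 / 13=430087.38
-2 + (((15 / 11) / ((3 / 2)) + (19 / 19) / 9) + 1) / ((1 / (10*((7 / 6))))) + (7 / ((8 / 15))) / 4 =236177 / 9504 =24.85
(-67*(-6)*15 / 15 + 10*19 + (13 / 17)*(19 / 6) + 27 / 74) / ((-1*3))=-1122362 / 5661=-198.26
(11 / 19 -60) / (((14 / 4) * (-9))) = 2258 / 1197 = 1.89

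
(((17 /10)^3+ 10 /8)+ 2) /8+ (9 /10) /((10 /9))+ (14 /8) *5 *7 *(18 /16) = 565893 /8000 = 70.74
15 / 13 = 1.15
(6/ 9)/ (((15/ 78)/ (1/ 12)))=13/ 45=0.29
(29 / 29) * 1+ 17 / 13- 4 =-22 / 13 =-1.69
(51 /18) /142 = 17 /852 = 0.02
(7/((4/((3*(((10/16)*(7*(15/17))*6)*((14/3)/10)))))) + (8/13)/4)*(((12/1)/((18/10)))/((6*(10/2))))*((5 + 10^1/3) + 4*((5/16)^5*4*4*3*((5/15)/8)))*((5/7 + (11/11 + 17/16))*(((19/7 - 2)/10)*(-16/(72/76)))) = -3906883806681925/11037088677888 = -353.98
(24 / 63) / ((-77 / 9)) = -24 / 539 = -0.04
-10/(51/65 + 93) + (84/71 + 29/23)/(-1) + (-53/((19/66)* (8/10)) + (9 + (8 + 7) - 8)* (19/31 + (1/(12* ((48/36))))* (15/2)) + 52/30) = -3131654721373/14658395880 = -213.64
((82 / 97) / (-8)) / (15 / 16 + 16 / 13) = -52 / 1067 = -0.05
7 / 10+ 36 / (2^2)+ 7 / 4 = 229 / 20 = 11.45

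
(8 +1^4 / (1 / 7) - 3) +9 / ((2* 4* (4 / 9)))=465 / 32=14.53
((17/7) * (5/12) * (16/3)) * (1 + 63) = 21760/63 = 345.40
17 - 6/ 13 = 16.54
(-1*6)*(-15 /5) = 18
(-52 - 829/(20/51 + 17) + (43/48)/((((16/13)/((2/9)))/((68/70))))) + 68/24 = -5186187959/53645760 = -96.67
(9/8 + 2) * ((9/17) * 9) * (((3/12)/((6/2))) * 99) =66825/544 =122.84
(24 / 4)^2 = 36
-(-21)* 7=147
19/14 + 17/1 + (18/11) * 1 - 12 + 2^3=2463/154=15.99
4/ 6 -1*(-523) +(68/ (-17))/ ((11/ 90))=16201/ 33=490.94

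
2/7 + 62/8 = 225/28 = 8.04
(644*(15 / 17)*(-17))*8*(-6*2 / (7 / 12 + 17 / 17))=11128320 / 19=585701.05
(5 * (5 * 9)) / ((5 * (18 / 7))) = 35 / 2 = 17.50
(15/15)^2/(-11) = -1/11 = -0.09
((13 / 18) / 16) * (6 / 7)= 13 / 336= 0.04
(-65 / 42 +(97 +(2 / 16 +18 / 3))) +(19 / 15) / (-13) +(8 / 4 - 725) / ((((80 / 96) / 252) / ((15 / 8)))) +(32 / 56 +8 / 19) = -28344432567 / 69160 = -409838.53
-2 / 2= -1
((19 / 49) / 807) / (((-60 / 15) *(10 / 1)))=-0.00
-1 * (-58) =58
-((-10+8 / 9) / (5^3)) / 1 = 82 / 1125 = 0.07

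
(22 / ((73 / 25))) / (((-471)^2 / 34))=0.00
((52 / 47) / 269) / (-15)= -0.00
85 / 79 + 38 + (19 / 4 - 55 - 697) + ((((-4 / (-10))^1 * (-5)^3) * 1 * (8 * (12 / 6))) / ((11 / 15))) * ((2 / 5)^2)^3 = -309643129 / 434500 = -712.64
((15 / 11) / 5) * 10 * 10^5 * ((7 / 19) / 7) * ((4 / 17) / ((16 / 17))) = 750000 / 209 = 3588.52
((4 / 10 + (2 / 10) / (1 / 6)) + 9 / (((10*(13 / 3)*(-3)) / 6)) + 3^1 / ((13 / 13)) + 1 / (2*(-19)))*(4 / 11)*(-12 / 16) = -1.13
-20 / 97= -0.21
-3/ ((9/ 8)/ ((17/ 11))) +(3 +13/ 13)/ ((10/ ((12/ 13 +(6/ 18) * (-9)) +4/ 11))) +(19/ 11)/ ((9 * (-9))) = -55921/ 11583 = -4.83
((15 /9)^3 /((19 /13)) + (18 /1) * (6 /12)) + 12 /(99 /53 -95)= 7621061 /633042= 12.04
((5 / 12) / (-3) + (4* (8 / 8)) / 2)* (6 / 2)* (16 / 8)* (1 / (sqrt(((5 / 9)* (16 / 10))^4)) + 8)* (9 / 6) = 39731 / 256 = 155.20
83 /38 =2.18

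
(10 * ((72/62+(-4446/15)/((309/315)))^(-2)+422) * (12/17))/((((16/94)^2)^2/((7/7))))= 9510154122717670617005/2679854928058368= 3548757.07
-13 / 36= -0.36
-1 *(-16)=16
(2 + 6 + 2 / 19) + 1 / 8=1251 / 152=8.23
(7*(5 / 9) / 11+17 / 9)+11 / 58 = 2.43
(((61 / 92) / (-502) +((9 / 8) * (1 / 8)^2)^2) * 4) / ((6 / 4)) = -1531235 / 567508992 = -0.00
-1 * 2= -2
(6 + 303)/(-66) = -103/22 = -4.68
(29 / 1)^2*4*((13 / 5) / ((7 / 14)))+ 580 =90364 / 5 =18072.80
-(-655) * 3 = 1965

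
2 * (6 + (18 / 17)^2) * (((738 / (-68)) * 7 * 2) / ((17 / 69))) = -733582332 / 83521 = -8783.21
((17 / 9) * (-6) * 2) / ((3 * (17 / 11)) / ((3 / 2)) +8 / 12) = -187 / 31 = -6.03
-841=-841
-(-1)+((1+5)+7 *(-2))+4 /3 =-17 /3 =-5.67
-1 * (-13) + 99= 112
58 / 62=29 / 31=0.94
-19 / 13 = -1.46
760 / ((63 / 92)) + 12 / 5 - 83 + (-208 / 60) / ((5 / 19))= 1600307 / 1575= 1016.07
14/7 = 2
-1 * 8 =-8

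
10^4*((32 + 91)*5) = 6150000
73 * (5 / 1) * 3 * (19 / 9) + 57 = 7106 / 3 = 2368.67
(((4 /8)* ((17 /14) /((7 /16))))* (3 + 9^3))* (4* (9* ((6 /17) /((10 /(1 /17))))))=316224 /4165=75.92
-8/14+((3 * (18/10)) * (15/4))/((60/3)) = 247/560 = 0.44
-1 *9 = -9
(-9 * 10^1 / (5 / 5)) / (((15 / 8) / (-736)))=35328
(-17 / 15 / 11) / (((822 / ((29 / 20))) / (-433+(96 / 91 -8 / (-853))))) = 1502670409 / 19141831800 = 0.08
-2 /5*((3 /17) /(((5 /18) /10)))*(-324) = 69984 /85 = 823.34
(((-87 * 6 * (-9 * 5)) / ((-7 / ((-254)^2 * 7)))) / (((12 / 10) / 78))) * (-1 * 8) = 788050036800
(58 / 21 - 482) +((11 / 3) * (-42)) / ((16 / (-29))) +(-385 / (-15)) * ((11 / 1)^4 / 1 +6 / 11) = 21033575 / 56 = 375599.55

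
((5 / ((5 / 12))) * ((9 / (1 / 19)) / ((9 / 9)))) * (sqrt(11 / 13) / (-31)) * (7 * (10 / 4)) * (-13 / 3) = 4617.43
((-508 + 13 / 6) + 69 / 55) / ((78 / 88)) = -333022 / 585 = -569.27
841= 841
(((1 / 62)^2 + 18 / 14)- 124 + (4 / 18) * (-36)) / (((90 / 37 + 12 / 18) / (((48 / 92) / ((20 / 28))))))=-1171245249 / 38017160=-30.81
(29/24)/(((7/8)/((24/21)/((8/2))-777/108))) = -50489/5292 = -9.54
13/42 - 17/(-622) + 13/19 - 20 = -18.98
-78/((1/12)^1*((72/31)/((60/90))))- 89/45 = -12179/45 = -270.64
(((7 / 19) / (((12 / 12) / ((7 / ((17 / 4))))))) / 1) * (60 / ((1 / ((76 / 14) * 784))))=2634240 / 17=154955.29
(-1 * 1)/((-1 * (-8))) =-1/8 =-0.12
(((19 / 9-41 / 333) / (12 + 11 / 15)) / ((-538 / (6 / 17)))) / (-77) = 3310 / 2488439107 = 0.00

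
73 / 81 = 0.90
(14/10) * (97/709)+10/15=0.86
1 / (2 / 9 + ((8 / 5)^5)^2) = 0.01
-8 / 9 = -0.89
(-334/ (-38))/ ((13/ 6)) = 1002/ 247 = 4.06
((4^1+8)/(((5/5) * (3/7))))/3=28/3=9.33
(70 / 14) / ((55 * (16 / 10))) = 0.06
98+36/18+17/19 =1917/19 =100.89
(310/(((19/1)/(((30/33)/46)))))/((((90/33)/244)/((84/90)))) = 105896/3933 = 26.92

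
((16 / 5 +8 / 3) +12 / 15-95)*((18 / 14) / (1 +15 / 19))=-15105 / 238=-63.47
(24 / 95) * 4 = 96 / 95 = 1.01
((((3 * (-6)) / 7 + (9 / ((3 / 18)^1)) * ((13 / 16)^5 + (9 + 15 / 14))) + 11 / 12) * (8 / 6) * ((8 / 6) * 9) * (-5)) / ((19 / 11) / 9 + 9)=-203946513243 / 41746432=-4885.36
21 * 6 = 126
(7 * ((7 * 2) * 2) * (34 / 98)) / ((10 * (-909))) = -34 / 4545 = -0.01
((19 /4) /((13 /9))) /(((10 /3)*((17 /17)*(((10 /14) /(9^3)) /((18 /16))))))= 23560551 /20800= 1132.72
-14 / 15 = -0.93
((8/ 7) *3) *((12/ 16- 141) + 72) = -234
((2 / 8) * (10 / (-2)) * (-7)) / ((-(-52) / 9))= 315 / 208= 1.51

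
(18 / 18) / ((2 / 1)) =1 / 2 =0.50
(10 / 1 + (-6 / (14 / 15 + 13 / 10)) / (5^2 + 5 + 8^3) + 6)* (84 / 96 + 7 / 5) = 36.39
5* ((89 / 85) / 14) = 89 / 238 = 0.37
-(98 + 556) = -654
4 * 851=3404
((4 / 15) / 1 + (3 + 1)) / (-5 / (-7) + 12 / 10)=2.23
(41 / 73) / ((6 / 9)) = 123 / 146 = 0.84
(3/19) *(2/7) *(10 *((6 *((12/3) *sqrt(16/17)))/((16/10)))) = 3600 *sqrt(17)/2261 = 6.56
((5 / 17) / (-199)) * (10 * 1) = -50 / 3383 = -0.01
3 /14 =0.21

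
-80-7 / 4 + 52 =-119 / 4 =-29.75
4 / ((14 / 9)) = 2.57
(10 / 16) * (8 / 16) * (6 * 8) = 15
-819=-819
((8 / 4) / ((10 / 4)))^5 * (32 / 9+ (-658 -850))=-2772992 / 5625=-492.98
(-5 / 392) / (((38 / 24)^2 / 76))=-360 / 931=-0.39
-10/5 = -2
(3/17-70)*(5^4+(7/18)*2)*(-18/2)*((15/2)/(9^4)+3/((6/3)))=21947459072/37179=590318.70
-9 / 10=-0.90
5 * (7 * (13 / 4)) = 455 / 4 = 113.75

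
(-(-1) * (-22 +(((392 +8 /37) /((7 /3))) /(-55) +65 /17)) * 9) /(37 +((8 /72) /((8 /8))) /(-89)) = -37067358753 /7176801940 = -5.16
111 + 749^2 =561112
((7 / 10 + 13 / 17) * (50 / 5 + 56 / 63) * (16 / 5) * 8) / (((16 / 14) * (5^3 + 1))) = 32536 / 11475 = 2.84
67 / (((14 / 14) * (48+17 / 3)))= 1.25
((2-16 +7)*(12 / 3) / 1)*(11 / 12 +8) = -749 / 3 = -249.67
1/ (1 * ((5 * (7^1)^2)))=1/ 245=0.00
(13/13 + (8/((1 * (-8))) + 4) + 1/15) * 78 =1586/5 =317.20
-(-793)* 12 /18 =1586 /3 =528.67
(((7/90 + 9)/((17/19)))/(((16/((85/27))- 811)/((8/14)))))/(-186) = 15523/401359077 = 0.00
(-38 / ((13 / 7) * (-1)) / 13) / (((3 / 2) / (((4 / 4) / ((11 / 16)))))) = 8512 / 5577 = 1.53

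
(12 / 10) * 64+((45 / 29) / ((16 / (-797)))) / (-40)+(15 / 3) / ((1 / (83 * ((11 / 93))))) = 220624789 / 1726080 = 127.82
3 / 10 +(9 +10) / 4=101 / 20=5.05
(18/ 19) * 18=324/ 19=17.05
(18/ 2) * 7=63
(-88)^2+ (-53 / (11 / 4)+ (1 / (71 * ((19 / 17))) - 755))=103423970 / 14839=6969.74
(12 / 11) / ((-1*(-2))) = 6 / 11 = 0.55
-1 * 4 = -4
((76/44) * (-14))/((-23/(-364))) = -96824/253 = -382.70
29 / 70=0.41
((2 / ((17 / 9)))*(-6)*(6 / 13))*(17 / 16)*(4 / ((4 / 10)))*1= -405 / 13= -31.15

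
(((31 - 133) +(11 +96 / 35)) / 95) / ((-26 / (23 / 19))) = 71047 / 1642550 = 0.04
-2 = -2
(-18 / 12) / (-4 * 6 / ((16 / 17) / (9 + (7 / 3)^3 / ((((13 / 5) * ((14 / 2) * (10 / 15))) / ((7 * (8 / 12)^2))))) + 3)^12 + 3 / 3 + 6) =-8963051544462503255067953547487129133516237751719550478370761962890625 / 41827374618455604112194105558033697417873201102989709216294501995206474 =-0.21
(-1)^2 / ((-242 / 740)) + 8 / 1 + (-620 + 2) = -74180 / 121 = -613.06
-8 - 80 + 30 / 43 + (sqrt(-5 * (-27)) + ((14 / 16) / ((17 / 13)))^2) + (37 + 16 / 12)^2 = 3 * sqrt(15) + 9896511691 / 7157952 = 1394.21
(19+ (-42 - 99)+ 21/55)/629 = -6689/34595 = -0.19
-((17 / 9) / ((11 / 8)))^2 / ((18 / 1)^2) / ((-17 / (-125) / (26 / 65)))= -13600 / 793881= -0.02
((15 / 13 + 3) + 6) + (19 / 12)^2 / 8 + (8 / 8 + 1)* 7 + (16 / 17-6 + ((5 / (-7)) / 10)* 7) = 4813925 / 254592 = 18.91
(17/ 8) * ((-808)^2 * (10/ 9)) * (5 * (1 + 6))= 485567600/ 9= 53951955.56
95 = 95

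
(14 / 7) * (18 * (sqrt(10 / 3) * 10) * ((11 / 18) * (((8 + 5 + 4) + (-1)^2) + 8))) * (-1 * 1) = -10443.24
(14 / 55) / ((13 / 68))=952 / 715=1.33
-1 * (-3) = 3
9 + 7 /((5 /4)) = 14.60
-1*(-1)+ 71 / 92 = 163 / 92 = 1.77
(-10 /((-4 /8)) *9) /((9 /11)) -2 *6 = 208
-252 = -252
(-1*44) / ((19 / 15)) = -660 / 19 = -34.74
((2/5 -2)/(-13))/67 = 8/4355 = 0.00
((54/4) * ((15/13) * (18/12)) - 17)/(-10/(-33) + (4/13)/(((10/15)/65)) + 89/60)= 18205/90909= 0.20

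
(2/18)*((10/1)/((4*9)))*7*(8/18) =70/729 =0.10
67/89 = 0.75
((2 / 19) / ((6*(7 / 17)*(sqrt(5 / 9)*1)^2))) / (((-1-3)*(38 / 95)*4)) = -51 / 4256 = -0.01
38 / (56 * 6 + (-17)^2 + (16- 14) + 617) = 0.03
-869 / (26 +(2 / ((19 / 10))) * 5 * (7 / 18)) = -13509 / 436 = -30.98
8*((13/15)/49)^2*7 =1352/77175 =0.02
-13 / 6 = -2.17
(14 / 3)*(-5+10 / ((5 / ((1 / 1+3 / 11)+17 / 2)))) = 2240 / 33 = 67.88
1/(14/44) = 22/7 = 3.14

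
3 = 3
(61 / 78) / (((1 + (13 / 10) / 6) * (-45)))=-122 / 8541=-0.01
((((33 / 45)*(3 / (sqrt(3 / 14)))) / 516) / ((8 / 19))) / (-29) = -209*sqrt(42) / 1795680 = -0.00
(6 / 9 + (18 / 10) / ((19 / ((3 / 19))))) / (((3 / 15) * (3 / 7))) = 25837 / 3249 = 7.95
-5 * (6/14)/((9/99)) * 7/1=-165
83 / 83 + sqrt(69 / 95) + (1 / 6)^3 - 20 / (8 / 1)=-323 / 216 + sqrt(6555) / 95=-0.64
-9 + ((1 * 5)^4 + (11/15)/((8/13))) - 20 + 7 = 72503/120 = 604.19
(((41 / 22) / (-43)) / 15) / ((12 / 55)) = -41 / 3096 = -0.01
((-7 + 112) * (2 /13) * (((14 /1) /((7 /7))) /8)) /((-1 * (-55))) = 147 /286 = 0.51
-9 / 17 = -0.53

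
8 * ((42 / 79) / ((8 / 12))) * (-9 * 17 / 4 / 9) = -27.11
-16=-16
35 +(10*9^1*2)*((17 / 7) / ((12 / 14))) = 545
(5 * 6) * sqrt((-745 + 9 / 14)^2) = 156315 / 7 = 22330.71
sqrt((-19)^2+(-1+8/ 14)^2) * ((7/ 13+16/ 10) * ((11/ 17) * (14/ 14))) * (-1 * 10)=-3058 * sqrt(17698)/ 1547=-262.97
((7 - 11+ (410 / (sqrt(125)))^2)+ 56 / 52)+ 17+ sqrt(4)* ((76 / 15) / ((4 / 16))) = 54577 / 39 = 1399.41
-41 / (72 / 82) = -1681 / 36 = -46.69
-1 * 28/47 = -28/47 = -0.60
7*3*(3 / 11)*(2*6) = 756 / 11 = 68.73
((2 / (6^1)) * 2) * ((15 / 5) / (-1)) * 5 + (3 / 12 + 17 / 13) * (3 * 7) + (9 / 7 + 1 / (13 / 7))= 687 / 28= 24.54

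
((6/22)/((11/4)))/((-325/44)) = -48/3575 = -0.01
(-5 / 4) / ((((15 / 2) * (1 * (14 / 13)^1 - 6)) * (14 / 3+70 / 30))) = 13 / 2688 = 0.00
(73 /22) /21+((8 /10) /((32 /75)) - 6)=-7331 /1848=-3.97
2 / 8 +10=41 / 4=10.25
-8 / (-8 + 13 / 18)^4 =-839808 / 294499921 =-0.00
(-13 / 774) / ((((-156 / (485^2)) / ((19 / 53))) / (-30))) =-22346375 / 82044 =-272.37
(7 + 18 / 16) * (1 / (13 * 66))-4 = -2107 / 528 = -3.99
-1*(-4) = 4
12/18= 2/3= 0.67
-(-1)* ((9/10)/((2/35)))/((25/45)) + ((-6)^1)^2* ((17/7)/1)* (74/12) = 79449/140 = 567.49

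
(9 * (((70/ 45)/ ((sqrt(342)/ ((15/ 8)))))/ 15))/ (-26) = -7 * sqrt(38)/ 11856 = -0.00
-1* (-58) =58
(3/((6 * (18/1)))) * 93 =31/12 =2.58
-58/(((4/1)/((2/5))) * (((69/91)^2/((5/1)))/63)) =-1681043/529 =-3177.78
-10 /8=-1.25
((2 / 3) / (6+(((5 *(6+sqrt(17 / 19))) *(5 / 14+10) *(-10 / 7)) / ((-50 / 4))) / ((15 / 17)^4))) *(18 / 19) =23845299037875 / 2388530815012001 - 3605006482875 *sqrt(323) / 45382085485228019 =0.01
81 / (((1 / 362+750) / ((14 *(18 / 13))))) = 7389144 / 3529513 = 2.09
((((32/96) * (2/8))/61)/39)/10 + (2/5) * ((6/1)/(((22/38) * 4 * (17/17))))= 3254483/3140280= 1.04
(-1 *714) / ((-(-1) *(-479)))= 714 / 479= 1.49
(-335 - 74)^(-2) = 1/167281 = 0.00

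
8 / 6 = 4 / 3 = 1.33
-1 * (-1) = 1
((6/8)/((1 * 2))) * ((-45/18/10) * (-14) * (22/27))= 1.07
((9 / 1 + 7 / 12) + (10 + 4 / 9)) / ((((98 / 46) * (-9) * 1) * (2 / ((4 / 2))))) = -2369 / 2268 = -1.04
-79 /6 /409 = -0.03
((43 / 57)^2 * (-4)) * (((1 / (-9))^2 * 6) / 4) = -3698 / 87723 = -0.04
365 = 365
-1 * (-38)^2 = -1444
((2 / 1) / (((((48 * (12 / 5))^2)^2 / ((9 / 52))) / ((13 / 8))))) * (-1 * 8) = -625 / 24461180928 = -0.00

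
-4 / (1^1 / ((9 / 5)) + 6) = -0.61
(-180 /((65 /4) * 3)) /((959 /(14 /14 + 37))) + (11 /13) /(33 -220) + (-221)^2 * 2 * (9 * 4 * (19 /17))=64075091533 /16303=3930263.85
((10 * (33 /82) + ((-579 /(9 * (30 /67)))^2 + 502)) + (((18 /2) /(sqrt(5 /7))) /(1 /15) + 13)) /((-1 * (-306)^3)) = sqrt(35) /1061208 + 7028009201 /9515533773600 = 0.00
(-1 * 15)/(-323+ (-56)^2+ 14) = -15/2827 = -0.01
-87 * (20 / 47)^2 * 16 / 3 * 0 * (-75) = 0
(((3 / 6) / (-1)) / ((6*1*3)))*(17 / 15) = -17 / 540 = -0.03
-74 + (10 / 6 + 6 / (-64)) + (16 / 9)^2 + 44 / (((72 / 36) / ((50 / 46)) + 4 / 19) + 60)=-2618779843 / 38198304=-68.56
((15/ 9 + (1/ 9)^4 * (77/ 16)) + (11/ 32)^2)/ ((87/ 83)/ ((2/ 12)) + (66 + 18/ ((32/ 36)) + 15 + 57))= 995688667/ 91752383232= 0.01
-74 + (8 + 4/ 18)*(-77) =-6364/ 9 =-707.11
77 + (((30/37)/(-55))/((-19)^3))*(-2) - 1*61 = 44665796/2791613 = 16.00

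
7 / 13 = 0.54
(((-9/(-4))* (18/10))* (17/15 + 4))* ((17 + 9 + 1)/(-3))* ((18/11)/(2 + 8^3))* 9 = -137781/25700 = -5.36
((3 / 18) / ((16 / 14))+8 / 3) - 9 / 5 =81 / 80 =1.01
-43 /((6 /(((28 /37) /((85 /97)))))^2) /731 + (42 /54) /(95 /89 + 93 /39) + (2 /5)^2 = 257948530923 /671580815450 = 0.38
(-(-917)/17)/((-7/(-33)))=4323/17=254.29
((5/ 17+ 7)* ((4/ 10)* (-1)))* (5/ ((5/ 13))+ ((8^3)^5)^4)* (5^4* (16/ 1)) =-760117788269480873745740125466553355074894604603066685744000/ 17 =-44712811074675345514455300000000000000000000000000000000000.00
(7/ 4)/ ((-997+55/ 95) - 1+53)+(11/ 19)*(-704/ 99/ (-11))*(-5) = -22991063/ 12273696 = -1.87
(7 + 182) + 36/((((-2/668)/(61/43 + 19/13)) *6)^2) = 289223366509/312481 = 925571.05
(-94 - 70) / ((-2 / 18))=1476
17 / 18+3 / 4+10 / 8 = 2.94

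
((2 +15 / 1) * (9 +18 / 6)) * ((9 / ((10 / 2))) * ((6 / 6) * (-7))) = -12852 / 5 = -2570.40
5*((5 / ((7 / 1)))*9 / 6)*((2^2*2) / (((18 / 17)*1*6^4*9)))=425 / 122472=0.00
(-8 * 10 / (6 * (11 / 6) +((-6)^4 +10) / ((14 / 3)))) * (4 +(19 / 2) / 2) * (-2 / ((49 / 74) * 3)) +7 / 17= 73589 / 25959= 2.83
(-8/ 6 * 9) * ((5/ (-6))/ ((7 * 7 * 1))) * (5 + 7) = 120/ 49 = 2.45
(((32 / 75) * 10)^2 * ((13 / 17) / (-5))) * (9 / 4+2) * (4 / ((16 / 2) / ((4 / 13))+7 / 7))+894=27102002 / 30375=892.25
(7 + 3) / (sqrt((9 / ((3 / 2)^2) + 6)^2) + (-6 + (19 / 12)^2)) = 1440 / 937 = 1.54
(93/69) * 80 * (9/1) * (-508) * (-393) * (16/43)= 71296865280/989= 72089853.67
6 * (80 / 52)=9.23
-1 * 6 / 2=-3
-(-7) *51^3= 928557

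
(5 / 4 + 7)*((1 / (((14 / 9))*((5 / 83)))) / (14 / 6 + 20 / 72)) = 221859 / 6580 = 33.72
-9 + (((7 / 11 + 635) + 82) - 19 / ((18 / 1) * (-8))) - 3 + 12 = 717.77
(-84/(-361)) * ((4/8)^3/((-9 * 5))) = -7/10830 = -0.00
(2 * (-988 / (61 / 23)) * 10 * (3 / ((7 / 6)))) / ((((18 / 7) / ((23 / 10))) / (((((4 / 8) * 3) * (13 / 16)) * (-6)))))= 15287571 / 122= 125307.96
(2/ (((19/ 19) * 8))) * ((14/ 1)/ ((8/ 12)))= 21/ 4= 5.25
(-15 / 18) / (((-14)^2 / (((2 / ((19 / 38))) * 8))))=-20 / 147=-0.14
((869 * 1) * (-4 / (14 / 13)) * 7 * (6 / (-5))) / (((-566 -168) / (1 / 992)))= -33891 / 910160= -0.04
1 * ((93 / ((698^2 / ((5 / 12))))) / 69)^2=24025 / 18081724780636416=0.00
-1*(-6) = 6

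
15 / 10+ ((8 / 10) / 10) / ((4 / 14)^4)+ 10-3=4101 / 200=20.50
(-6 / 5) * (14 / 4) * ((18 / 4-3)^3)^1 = -567 / 40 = -14.18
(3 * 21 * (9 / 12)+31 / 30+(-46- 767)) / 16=-45883 / 960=-47.79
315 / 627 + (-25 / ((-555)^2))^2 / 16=0.50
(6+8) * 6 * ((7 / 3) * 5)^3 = 1200500 / 9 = 133388.89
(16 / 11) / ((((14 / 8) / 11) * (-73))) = -64 / 511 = -0.13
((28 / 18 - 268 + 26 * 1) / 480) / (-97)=541 / 104760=0.01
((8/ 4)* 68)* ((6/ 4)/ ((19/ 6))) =1224/ 19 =64.42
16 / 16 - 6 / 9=1 / 3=0.33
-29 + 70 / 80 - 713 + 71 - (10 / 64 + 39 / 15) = -107661 / 160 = -672.88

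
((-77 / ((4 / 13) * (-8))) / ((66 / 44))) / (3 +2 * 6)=1001 / 720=1.39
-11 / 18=-0.61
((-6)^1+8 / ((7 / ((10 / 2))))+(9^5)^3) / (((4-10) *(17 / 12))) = -2882475849325082 / 119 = -24222486128782.20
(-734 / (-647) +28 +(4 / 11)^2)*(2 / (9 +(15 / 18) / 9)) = 247449816 / 38438917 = 6.44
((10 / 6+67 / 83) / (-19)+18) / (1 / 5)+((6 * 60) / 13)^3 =221658229870 / 10394007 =21325.58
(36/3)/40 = 0.30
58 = 58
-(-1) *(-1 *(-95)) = 95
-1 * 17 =-17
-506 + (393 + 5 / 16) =-1803 / 16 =-112.69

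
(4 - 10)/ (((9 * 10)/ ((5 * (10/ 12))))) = -5/ 18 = -0.28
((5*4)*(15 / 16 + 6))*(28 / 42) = 185 / 2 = 92.50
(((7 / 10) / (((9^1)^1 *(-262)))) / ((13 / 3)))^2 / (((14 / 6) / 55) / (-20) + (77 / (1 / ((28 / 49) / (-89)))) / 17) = -815507 / 5421917523828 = -0.00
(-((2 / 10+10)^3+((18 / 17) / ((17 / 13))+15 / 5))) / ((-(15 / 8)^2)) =820773632 / 2709375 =302.94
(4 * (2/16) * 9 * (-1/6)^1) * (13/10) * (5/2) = -39/16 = -2.44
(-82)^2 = 6724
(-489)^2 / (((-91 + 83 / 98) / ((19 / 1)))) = -50395.39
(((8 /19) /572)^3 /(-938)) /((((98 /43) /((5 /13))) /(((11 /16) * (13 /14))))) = -215 /4693136388116176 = -0.00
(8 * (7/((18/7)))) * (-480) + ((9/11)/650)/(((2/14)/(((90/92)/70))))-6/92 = -20628736457/1973400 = -10453.40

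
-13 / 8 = -1.62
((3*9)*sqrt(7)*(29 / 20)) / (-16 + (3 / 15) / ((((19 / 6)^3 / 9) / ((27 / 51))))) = -6.49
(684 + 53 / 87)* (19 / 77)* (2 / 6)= 1131659 / 20097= 56.31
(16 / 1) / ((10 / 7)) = 56 / 5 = 11.20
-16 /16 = -1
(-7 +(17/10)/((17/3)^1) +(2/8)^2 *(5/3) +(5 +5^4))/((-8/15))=-149617/128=-1168.88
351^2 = 123201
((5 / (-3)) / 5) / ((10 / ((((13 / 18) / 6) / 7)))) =-13 / 22680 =-0.00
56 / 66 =28 / 33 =0.85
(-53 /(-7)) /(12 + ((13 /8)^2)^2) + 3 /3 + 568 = 309747967 /543991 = 569.40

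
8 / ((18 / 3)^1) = 4 / 3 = 1.33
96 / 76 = 1.26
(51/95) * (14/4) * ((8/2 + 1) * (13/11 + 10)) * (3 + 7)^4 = 219555000/209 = 1050502.39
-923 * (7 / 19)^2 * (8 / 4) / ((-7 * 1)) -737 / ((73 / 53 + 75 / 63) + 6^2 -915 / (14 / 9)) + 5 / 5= 16844166061 / 441688193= 38.14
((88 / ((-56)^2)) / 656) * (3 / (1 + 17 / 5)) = 15 / 514304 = 0.00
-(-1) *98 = 98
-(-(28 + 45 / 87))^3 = 565609283 / 24389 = 23191.16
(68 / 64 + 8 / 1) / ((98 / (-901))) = -130645 / 1568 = -83.32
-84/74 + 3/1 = 69/37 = 1.86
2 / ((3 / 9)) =6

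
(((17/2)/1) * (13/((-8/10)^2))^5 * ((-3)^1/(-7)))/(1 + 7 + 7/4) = 4741572265625/3670016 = 1291975.91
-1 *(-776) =776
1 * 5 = 5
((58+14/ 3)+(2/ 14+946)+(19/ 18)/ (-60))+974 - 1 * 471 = 11429147/ 7560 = 1511.79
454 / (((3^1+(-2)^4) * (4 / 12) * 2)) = 681 / 19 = 35.84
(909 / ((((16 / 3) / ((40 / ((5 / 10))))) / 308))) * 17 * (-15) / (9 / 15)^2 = -2974702500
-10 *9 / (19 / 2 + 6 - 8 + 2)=-180 / 19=-9.47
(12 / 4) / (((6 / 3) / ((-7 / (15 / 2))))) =-7 / 5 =-1.40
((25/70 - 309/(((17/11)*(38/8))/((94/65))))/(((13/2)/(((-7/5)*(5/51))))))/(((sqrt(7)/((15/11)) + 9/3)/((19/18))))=88936805/115069396 - 195660971*sqrt(7)/1035624564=0.27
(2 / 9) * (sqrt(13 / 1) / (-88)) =-sqrt(13) / 396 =-0.01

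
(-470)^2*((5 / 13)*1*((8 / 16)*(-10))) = -5522500 / 13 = -424807.69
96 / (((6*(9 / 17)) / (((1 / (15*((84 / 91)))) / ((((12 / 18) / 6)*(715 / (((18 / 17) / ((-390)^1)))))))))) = -4 / 53625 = -0.00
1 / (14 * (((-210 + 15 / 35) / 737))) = -737 / 2934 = -0.25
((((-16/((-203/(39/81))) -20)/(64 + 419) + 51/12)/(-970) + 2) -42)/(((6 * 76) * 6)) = -410909096443/28103133824640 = -0.01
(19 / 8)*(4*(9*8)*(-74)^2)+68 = 3745652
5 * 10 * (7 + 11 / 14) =2725 / 7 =389.29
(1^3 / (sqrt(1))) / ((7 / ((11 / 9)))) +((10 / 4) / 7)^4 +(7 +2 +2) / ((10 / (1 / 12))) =488431 / 1728720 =0.28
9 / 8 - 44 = -343 / 8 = -42.88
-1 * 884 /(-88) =221 /22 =10.05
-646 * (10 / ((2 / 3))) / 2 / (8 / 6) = -14535 / 4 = -3633.75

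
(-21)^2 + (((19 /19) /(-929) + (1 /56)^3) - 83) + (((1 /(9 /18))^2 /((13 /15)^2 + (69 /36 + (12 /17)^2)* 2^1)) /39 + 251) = 937505737036255299 /1539374541146624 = 609.02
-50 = -50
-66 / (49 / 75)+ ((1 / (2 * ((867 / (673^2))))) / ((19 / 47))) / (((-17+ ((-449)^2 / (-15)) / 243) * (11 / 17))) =-10538215996905 / 91772099804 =-114.83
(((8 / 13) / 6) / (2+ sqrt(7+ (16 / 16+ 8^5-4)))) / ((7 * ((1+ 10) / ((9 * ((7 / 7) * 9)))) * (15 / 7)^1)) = 0.00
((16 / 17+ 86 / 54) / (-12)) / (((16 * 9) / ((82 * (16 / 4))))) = -47683 / 99144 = -0.48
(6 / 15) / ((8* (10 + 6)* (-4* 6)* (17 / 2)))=-1 / 65280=-0.00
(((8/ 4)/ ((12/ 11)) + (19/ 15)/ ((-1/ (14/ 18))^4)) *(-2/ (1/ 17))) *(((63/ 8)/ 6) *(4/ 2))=-53799067/ 262440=-205.00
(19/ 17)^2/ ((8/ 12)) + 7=5129/ 578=8.87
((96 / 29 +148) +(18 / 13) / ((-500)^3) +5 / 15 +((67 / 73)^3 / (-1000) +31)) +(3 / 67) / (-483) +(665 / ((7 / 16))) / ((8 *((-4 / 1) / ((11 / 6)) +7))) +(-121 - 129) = -438988692086599822339621 / 15721274508524812500000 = -27.92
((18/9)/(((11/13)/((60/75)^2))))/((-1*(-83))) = 416/22825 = 0.02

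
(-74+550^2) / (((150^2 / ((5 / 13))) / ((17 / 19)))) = 4.63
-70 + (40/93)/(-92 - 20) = -91145/1302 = -70.00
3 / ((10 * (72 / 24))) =1 / 10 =0.10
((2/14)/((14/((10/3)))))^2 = 25/21609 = 0.00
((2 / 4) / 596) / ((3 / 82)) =41 / 1788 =0.02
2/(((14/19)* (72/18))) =19/28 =0.68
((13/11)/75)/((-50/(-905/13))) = 181/8250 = 0.02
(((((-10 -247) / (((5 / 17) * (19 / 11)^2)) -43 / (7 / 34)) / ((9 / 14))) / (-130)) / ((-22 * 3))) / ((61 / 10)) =-2113151 / 141705135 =-0.01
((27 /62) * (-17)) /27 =-17 /62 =-0.27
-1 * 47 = -47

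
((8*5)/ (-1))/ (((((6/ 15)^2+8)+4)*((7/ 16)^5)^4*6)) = -37778931862957161709568000/ 4548159178963884057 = -8306422.53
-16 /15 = -1.07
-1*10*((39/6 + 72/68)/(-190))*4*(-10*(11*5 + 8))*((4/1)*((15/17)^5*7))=-15013.12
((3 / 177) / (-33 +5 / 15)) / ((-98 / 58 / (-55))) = -0.02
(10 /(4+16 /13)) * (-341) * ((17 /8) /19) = -22165 /304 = -72.91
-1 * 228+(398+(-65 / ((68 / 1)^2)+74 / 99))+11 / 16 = 39236191 / 228888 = 171.42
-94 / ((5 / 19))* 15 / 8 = -2679 / 4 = -669.75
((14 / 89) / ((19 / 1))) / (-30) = -7 / 25365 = -0.00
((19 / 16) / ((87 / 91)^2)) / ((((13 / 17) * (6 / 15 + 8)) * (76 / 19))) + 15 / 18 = 2569045 / 2906496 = 0.88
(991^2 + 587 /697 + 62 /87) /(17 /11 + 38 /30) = 1637693861155 /4689416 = 349231.94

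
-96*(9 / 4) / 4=-54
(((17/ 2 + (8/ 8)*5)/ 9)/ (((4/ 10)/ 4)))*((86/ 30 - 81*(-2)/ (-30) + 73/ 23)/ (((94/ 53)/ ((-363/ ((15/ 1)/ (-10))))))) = 1417273/ 1081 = 1311.08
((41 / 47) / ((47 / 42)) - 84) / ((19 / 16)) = -2941344 / 41971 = -70.08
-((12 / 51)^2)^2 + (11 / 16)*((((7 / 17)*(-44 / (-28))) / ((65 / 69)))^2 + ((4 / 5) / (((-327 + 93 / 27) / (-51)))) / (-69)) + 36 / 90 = 5236196516037 / 7272073244800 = 0.72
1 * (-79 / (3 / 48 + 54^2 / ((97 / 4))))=-122608 / 186721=-0.66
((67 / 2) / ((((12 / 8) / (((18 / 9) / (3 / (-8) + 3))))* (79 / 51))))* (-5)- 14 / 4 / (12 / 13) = -259761 / 4424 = -58.72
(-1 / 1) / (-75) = 0.01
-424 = -424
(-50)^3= -125000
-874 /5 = -174.80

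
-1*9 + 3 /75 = -224 /25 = -8.96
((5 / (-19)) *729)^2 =13286025 / 361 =36803.39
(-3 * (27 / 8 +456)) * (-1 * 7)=77175 / 8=9646.88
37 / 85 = 0.44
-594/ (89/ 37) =-21978/ 89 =-246.94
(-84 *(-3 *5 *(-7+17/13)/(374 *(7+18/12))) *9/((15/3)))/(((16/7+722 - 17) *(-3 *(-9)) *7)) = -6216/204609977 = -0.00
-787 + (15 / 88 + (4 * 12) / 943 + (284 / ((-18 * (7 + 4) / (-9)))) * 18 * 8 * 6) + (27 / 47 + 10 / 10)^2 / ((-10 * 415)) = 358471796880553 / 34579244200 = 10366.68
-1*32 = -32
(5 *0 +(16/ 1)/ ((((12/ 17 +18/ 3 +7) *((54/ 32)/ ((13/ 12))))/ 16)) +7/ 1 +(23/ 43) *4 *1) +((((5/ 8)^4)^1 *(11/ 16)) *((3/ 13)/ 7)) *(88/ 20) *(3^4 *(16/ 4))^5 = 128395891792327876957/ 2363201568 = 54331333192.62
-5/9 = -0.56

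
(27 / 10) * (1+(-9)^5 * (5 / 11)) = -3985659 / 55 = -72466.53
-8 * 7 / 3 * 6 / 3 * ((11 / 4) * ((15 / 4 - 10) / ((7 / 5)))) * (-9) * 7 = -28875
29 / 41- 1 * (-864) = 35453 / 41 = 864.71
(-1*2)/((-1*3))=2/3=0.67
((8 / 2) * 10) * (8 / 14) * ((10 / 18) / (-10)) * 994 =-11360 / 9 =-1262.22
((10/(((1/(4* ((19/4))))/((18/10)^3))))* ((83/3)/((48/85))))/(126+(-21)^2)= 26809/280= 95.75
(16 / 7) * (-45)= -720 / 7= -102.86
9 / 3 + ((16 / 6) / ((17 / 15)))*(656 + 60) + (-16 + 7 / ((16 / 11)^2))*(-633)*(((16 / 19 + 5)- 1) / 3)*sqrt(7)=28691 / 17 + 829863*sqrt(7) / 64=35994.13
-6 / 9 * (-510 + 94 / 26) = 337.59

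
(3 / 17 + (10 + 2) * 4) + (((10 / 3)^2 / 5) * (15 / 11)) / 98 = 1325173 / 27489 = 48.21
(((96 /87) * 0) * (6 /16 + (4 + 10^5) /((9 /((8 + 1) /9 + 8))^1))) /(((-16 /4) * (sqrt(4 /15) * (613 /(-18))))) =0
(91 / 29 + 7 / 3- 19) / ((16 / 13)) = -15301 / 1392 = -10.99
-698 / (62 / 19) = -6631 / 31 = -213.90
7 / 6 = 1.17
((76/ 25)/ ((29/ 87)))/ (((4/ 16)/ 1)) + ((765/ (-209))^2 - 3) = 51191622/ 1092025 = 46.88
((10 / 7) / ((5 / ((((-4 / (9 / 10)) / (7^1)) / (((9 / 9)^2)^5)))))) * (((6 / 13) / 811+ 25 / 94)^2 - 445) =416184114241580 / 5156362290261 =80.71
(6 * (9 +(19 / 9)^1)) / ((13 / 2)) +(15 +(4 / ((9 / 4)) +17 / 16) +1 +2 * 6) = 76933 / 1872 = 41.10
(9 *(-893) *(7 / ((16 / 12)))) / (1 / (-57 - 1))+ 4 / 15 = 73418003 / 30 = 2447266.77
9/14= 0.64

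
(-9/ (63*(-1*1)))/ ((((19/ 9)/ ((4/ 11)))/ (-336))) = -1728/ 209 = -8.27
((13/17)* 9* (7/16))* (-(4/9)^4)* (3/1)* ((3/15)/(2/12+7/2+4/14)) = -10192/571455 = -0.02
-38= -38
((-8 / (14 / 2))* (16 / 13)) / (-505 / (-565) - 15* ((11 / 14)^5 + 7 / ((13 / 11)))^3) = 54324734553006446477312 / 139544611891786020430275617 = 0.00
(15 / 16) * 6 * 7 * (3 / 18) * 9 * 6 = 2835 / 8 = 354.38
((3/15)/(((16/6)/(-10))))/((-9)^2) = -0.01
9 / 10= 0.90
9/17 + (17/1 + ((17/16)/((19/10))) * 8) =7107/323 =22.00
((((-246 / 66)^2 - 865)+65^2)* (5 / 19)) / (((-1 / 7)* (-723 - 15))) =14288435 / 1696662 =8.42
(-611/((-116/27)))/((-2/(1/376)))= -0.19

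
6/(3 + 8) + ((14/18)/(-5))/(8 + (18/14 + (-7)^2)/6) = 30421/56760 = 0.54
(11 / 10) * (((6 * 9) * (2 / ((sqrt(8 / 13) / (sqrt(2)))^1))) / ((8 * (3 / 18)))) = 891 * sqrt(13) / 20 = 160.63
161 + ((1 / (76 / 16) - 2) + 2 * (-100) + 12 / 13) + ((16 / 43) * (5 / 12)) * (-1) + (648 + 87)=22144102 / 31863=694.98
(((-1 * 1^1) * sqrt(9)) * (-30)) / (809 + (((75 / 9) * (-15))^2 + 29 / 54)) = 972 / 177493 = 0.01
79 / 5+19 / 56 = 4519 / 280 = 16.14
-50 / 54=-0.93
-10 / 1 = -10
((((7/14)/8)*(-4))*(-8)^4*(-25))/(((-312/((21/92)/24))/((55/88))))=-875/1794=-0.49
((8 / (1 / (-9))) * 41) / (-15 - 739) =1476 / 377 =3.92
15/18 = 5/6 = 0.83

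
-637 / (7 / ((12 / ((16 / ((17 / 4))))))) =-4641 / 16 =-290.06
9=9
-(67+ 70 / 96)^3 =-34359822251 / 110592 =-310689.94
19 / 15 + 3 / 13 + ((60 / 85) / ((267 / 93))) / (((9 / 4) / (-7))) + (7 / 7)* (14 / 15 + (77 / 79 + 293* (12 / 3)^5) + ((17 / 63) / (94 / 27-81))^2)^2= 90020345967.88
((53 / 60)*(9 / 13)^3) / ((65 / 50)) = 12879 / 57122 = 0.23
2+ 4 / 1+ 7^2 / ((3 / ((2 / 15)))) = 368 / 45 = 8.18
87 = 87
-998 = -998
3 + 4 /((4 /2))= 5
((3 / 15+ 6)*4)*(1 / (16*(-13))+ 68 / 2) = 843.08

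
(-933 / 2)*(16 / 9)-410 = -1239.33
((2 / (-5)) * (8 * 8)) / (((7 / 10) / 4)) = -1024 / 7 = -146.29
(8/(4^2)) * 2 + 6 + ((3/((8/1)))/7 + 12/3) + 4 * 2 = 1067/56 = 19.05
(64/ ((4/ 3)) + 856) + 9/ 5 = 905.80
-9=-9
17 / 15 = 1.13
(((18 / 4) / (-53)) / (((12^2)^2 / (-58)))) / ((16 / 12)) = 29 / 162816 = 0.00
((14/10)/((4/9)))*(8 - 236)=-3591/5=-718.20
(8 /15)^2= 64 /225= 0.28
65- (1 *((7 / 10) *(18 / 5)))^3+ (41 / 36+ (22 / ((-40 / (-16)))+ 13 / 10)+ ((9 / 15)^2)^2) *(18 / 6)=15581711 / 187500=83.10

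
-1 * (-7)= 7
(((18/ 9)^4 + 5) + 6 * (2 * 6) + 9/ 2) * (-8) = -780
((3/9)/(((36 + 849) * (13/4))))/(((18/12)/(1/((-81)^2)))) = 8/679358745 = 0.00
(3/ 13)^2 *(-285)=-2565/ 169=-15.18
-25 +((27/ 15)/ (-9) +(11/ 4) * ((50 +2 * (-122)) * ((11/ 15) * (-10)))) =58307/ 15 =3887.13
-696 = -696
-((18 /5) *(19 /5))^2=-116964 /625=-187.14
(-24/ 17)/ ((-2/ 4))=48/ 17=2.82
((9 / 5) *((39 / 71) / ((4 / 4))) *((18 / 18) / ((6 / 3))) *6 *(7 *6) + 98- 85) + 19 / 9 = 446314 / 3195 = 139.69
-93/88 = -1.06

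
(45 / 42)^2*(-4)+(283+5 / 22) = 300369 / 1078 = 278.64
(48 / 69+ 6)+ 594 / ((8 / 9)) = 62095 / 92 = 674.95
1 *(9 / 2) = 4.50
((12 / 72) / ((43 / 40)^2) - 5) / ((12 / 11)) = -296285 / 66564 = -4.45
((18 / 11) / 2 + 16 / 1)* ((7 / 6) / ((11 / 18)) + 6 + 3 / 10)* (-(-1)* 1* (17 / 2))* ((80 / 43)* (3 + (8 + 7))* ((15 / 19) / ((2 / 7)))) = 108590.74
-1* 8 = -8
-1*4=-4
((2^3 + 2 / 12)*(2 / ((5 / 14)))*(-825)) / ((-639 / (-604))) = -35663.41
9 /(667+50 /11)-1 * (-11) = 81356 /7387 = 11.01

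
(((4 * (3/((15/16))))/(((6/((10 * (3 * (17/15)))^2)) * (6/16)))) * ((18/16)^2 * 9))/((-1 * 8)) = -46818/5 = -9363.60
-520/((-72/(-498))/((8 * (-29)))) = 834426.67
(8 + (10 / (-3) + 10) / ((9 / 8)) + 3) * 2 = 33.85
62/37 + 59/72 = 6647/2664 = 2.50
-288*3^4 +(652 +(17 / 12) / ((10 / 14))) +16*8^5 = 30096839 / 60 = 501613.98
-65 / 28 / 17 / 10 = -13 / 952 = -0.01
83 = 83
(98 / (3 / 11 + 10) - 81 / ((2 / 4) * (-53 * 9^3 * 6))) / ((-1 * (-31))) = 1542731 / 5012793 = 0.31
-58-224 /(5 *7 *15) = -4382 /75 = -58.43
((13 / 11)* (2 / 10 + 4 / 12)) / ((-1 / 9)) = -312 / 55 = -5.67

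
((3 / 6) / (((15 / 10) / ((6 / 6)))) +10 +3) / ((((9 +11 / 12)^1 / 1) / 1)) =160 / 119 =1.34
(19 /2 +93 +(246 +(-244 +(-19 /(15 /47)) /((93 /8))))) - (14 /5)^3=5400523 /69750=77.43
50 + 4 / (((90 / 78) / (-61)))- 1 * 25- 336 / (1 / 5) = -27997 / 15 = -1866.47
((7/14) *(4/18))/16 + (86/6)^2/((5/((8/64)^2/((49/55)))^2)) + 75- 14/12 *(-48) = 1288511565/9834496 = 131.02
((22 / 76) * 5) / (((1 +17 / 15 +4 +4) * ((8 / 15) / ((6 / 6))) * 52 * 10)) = 2475 / 4805632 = 0.00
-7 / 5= -1.40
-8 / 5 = -1.60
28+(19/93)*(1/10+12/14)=183553/6510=28.20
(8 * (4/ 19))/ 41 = 32/ 779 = 0.04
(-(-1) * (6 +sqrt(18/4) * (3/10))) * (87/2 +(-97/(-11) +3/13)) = 135261 * sqrt(2)/5720 +45087/143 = 348.74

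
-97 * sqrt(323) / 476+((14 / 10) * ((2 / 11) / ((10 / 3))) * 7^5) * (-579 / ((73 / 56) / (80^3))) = -234372168253440 / 803 - 97 * sqrt(323) / 476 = -291870695213.43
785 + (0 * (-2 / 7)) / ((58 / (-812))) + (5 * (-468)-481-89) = -2125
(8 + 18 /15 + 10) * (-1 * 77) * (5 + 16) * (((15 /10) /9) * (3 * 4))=-62092.80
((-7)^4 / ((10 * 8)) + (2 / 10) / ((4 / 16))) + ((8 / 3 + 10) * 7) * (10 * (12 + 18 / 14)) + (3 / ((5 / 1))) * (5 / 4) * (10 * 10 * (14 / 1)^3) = 3481773 / 16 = 217610.81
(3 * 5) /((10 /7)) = 21 /2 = 10.50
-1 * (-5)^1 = 5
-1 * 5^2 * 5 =-125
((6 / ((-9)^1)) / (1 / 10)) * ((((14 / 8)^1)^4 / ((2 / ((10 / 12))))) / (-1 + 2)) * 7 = -420175 / 2304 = -182.37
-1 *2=-2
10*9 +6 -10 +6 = 92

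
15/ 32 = 0.47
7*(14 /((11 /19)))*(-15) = -27930 /11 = -2539.09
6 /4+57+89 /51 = 6145 /102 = 60.25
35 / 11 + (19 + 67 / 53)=13669 / 583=23.45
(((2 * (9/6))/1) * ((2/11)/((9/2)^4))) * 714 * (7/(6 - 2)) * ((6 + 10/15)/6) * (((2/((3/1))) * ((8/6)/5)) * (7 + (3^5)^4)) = 743549801437184/649539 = 1144734652.48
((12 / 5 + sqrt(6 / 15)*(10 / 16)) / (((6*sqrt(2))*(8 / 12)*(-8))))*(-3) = 0.19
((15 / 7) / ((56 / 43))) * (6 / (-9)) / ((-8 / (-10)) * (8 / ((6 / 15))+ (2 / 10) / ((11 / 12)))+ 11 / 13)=-768625 / 11926404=-0.06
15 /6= 5 /2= 2.50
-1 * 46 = -46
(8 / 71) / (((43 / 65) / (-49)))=-8.35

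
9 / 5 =1.80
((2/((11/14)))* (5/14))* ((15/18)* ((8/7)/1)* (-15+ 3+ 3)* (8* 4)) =-19200/77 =-249.35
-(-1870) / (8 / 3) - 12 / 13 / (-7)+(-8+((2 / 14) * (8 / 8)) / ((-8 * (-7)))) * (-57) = 5897277 / 5096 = 1157.24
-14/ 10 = -7/ 5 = -1.40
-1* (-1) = 1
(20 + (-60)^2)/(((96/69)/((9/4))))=187335/32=5854.22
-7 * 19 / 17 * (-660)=5163.53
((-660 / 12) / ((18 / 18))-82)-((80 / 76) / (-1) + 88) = -4255 / 19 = -223.95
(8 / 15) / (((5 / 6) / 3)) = 48 / 25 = 1.92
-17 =-17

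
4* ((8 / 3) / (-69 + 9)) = -8 / 45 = -0.18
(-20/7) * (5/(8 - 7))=-14.29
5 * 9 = 45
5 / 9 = 0.56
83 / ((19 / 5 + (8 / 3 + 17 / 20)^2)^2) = 1075680000 / 3387356401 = 0.32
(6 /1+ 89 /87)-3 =350 /87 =4.02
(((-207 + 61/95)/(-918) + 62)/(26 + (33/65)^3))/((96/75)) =1.86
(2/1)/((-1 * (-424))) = 1/212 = 0.00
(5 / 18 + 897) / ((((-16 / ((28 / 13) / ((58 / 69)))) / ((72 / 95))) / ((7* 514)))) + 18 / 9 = -14033806837 / 35815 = -391841.60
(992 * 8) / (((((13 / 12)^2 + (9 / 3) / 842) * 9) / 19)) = 14232.20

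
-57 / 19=-3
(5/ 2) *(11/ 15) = 11/ 6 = 1.83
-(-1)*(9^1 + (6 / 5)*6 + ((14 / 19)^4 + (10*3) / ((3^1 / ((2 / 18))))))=17.61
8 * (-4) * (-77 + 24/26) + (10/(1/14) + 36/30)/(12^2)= 11397869/4680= 2435.44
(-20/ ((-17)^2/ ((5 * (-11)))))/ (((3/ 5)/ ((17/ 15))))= 1100/ 153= 7.19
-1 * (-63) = 63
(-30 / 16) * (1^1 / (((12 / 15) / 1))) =-75 / 32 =-2.34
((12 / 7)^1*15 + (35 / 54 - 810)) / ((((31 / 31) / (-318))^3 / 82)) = 14464668982040 / 7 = 2066381283148.57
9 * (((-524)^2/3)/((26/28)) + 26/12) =23064891/26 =887111.19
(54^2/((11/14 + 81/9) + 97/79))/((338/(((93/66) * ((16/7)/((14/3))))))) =85695408/158511353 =0.54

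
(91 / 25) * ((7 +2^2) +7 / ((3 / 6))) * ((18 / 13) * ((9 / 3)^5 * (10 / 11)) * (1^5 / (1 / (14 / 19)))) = 4286520 / 209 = 20509.67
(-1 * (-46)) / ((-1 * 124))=-23 / 62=-0.37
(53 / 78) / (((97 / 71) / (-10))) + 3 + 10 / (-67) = -538052 / 253461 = -2.12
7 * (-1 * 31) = -217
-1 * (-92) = 92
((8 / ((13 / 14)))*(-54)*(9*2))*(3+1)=-435456 / 13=-33496.62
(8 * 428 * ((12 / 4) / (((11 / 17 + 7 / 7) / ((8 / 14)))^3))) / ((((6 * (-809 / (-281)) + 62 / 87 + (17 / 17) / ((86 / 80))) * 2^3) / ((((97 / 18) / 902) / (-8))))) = -17867963204989 / 8441093478097280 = -0.00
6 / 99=2 / 33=0.06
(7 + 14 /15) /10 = 119 /150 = 0.79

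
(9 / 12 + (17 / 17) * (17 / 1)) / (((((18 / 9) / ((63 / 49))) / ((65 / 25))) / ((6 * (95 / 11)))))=473499 / 308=1537.33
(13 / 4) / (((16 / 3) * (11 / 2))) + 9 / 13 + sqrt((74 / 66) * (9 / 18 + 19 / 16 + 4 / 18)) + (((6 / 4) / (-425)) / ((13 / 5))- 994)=-386314393 / 388960 + 5 * sqrt(111) / 36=-991.73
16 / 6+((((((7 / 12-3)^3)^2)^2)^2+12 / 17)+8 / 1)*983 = 2091964889084127297011978611822538502247 / 1351446402457644350268506112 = 1547945138837.79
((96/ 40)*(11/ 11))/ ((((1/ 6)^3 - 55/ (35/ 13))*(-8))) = 2268/ 154405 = 0.01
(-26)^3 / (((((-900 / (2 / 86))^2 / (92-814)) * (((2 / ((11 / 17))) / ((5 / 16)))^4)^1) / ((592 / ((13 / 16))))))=33049612453 / 51236276834304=0.00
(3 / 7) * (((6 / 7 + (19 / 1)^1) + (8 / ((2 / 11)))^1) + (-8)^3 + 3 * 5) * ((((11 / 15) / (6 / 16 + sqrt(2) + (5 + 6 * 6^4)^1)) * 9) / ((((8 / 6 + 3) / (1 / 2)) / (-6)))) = 192196369728 / 1763210027215-172896768 * sqrt(2) / 12342470190505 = 0.11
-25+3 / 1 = -22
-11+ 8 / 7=-69 / 7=-9.86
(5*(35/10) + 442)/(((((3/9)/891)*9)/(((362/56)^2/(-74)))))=-8941885623/116032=-77063.96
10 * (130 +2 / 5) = 1304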